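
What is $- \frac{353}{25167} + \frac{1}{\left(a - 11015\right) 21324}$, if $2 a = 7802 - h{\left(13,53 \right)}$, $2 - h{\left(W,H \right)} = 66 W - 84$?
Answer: $- \frac{16881394661}{1203551978208} \approx -0.014026$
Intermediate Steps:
$h{\left(W,H \right)} = 86 - 66 W$ ($h{\left(W,H \right)} = 2 - \left(66 W - 84\right) = 2 - \left(-84 + 66 W\right) = 86 - 66 W$)
$a = 4287$ ($a = \frac{7802 - \left(86 - 858\right)}{2} = \frac{7802 - -772}{2} = \frac{7802 + 772}{2} = \frac{1}{2} \cdot 8574 = 4287$)
$- \frac{353}{25167} + \frac{1}{\left(a - 11015\right) 21324} = - \frac{353}{25167} + \frac{1}{\left(4287 - 11015\right) 21324} = \left(-353\right) \frac{1}{25167} + \frac{1}{-6728} \cdot \frac{1}{21324} = - \frac{353}{25167} - \frac{1}{143467872} = - \frac{16881394661}{1203551978208}$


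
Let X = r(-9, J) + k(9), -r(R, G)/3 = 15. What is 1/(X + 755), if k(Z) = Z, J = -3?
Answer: 1/719 ≈ 0.0013908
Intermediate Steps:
r(R, G) = -45 (r(R, G) = -3*15 = -45)
X = -36 (X = -45 + 9 = -36)
1/(X + 755) = 1/(-36 + 755) = 1/719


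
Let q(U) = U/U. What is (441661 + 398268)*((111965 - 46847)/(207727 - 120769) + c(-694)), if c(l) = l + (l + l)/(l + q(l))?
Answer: -1943779088538499/3347883 ≈ -5.8060e+8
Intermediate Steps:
q(U) = 1
c(l) = l + 2*l/(1 + l) (c(l) = l + (l + l)/(l + 1) = l + (2*l)/(1 + l) = l + 2*l/(1 + l))
(441661 + 398268)*((111965 - 46847)/(207727 - 120769) + c(-694)) = (441661 + 398268)*((111965 - 46847)/(207727 - 120769) - 694*(3 - 694)/(1 - 694)) = 839929*(65118/86958 - 694*(-691)/(-693)) = 839929*(65118*(1/86958) - 694*(-1/693)*(-691)) = 839929*(10853/14493 - 479554/693) = 839929*(-2314218331/3347883) = -1943779088538499/3347883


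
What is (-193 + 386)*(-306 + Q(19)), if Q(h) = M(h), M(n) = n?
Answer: -55391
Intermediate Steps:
Q(h) = h
(-193 + 386)*(-306 + Q(19)) = (-193 + 386)*(-306 + 19) = 193*(-287) = -55391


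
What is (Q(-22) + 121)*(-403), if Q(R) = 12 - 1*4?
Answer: -51987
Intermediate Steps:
Q(R) = 8 (Q(R) = 12 - 4 = 8)
(Q(-22) + 121)*(-403) = (8 + 121)*(-403) = 129*(-403) = -51987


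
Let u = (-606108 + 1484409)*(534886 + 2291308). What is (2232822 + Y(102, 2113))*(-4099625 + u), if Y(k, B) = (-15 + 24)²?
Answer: 5542612121388250407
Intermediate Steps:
Y(k, B) = 81 (Y(k, B) = 9² = 81)
u = 2482249016394 (u = 878301*2826194 = 2482249016394)
(2232822 + Y(102, 2113))*(-4099625 + u) = (2232822 + 81)*(-4099625 + 2482249016394) = 2232903*2482244916769 = 5542612121388250407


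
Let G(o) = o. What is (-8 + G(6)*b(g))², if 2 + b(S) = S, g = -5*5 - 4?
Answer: 37636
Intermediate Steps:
g = -29 (g = -25 - 4 = -29)
b(S) = -2 + S
(-8 + G(6)*b(g))² = (-8 + 6*(-2 - 29))² = (-8 + 6*(-31))² = (-8 - 186)² = (-194)² = 37636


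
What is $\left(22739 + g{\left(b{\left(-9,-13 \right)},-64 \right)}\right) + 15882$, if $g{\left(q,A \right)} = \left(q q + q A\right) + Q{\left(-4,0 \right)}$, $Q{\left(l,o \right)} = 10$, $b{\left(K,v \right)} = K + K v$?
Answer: $43383$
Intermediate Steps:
$g{\left(q,A \right)} = 10 + q^{2} + A q$ ($g{\left(q,A \right)} = \left(q q + q A\right) + 10 = \left(q^{2} + A q\right) + 10 = 10 + q^{2} + A q$)
$\left(22739 + g{\left(b{\left(-9,-13 \right)},-64 \right)}\right) + 15882 = \left(22739 + \left(10 + \left(- 9 \left(1 - 13\right)\right)^{2} - 64 \left(- 9 \left(1 - 13\right)\right)\right)\right) + 15882 = \left(22739 + \left(10 + \left(\left(-9\right) \left(-12\right)\right)^{2} - 64 \left(\left(-9\right) \left(-12\right)\right)\right)\right) + 15882 = \left(22739 + \left(10 + 108^{2} - 6912\right)\right) + 15882 = \left(22739 + \left(10 + 11664 - 6912\right)\right) + 15882 = \left(22739 + 4762\right) + 15882 = 27501 + 15882 = 43383$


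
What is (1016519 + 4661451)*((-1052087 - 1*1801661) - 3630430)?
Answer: -36816968158660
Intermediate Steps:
(1016519 + 4661451)*((-1052087 - 1*1801661) - 3630430) = 5677970*((-1052087 - 1801661) - 3630430) = 5677970*(-2853748 - 3630430) = 5677970*(-6484178) = -36816968158660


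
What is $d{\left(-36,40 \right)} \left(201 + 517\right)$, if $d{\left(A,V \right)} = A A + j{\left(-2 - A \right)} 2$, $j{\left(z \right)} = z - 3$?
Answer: $975044$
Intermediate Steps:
$j{\left(z \right)} = -3 + z$
$d{\left(A,V \right)} = -10 + A^{2} - 2 A$ ($d{\left(A,V \right)} = A A + \left(-3 - \left(2 + A\right)\right) 2 = A^{2} + \left(-5 - A\right) 2 = A^{2} - \left(10 + 2 A\right) = -10 + A^{2} - 2 A$)
$d{\left(-36,40 \right)} \left(201 + 517\right) = \left(-10 + \left(-36\right)^{2} - -72\right) \left(201 + 517\right) = \left(-10 + 1296 + 72\right) 718 = 1358 \cdot 718 = 975044$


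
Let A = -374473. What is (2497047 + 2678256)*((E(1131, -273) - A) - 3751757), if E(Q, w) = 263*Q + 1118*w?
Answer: -17518633543635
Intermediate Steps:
(2497047 + 2678256)*((E(1131, -273) - A) - 3751757) = (2497047 + 2678256)*(((263*1131 + 1118*(-273)) - 1*(-374473)) - 3751757) = 5175303*(((297453 - 305214) + 374473) - 3751757) = 5175303*((-7761 + 374473) - 3751757) = 5175303*(366712 - 3751757) = 5175303*(-3385045) = -17518633543635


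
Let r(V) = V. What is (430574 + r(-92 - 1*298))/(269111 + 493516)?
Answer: 430184/762627 ≈ 0.56408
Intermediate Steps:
(430574 + r(-92 - 1*298))/(269111 + 493516) = (430574 + (-92 - 1*298))/(269111 + 493516) = (430574 + (-92 - 298))/762627 = (430574 - 390)*(1/762627) = 430184*(1/762627) = 430184/762627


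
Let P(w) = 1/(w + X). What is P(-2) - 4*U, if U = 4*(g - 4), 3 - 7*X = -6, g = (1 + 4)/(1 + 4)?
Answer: 233/5 ≈ 46.600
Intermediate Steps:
g = 1 (g = 5/5 = 5*(⅕) = 1)
X = 9/7 (X = 3/7 - ⅐*(-6) = 3/7 + 6/7 = 9/7 ≈ 1.2857)
P(w) = 1/(9/7 + w) (P(w) = 1/(w + 9/7) = 1/(9/7 + w))
U = -12 (U = 4*(1 - 4) = 4*(-3) = -12)
P(-2) - 4*U = 7/(9 + 7*(-2)) - 4*(-12) = 7/(9 - 14) + 48 = 7/(-5) + 48 = 7*(-⅕) + 48 = -7/5 + 48 = 233/5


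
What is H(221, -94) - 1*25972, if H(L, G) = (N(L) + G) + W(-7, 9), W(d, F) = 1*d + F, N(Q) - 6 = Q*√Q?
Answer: -26058 + 221*√221 ≈ -22773.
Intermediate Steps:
N(Q) = 6 + Q^(3/2) (N(Q) = 6 + Q*√Q = 6 + Q^(3/2))
W(d, F) = F + d (W(d, F) = d + F = F + d)
H(L, G) = 8 + G + L^(3/2) (H(L, G) = ((6 + L^(3/2)) + G) + (9 - 7) = (6 + G + L^(3/2)) + 2 = 8 + G + L^(3/2))
H(221, -94) - 1*25972 = (8 - 94 + 221^(3/2)) - 1*25972 = (8 - 94 + 221*√221) - 25972 = (-86 + 221*√221) - 25972 = -26058 + 221*√221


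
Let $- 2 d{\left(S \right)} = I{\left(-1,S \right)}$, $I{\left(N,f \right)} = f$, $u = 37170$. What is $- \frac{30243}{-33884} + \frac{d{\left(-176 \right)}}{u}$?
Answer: $\frac{563557051}{629734140} \approx 0.89491$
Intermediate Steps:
$d{\left(S \right)} = - \frac{S}{2}$
$- \frac{30243}{-33884} + \frac{d{\left(-176 \right)}}{u} = - \frac{30243}{-33884} + \frac{\left(- \frac{1}{2}\right) \left(-176\right)}{37170} = \left(-30243\right) \left(- \frac{1}{33884}\right) + 88 \cdot \frac{1}{37170} = \frac{30243}{33884} + \frac{44}{18585} = \frac{563557051}{629734140}$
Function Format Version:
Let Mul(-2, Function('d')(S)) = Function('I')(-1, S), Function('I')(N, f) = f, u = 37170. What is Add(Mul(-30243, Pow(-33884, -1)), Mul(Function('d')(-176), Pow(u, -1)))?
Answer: Rational(563557051, 629734140) ≈ 0.89491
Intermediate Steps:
Function('d')(S) = Mul(Rational(-1, 2), S)
Add(Mul(-30243, Pow(-33884, -1)), Mul(Function('d')(-176), Pow(u, -1))) = Add(Mul(-30243, Pow(-33884, -1)), Mul(Mul(Rational(-1, 2), -176), Pow(37170, -1))) = Add(Mul(-30243, Rational(-1, 33884)), Mul(88, Rational(1, 37170))) = Add(Rational(30243, 33884), Rational(44, 18585)) = Rational(563557051, 629734140)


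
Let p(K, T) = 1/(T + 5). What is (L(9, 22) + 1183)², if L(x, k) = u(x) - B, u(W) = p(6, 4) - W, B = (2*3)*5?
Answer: 106028209/81 ≈ 1.3090e+6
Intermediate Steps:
p(K, T) = 1/(5 + T)
B = 30 (B = 6*5 = 30)
u(W) = ⅑ - W (u(W) = 1/(5 + 4) - W = 1/9 - W = ⅑ - W)
L(x, k) = -269/9 - x (L(x, k) = (⅑ - x) - 1*30 = (⅑ - x) - 30 = -269/9 - x)
(L(9, 22) + 1183)² = ((-269/9 - 1*9) + 1183)² = ((-269/9 - 9) + 1183)² = (-350/9 + 1183)² = (10297/9)² = 106028209/81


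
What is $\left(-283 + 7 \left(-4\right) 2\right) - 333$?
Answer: $-672$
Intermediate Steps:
$\left(-283 + 7 \left(-4\right) 2\right) - 333 = \left(-283 - 56\right) - 333 = -339 - 333 = -672$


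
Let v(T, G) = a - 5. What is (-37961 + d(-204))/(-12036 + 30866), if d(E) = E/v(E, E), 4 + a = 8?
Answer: -37757/18830 ≈ -2.0051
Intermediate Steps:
a = 4 (a = -4 + 8 = 4)
v(T, G) = -1 (v(T, G) = 4 - 5 = -1)
d(E) = -E (d(E) = E/(-1) = E*(-1) = -E)
(-37961 + d(-204))/(-12036 + 30866) = (-37961 - 1*(-204))/(-12036 + 30866) = (-37961 + 204)/18830 = -37757*1/18830 = -37757/18830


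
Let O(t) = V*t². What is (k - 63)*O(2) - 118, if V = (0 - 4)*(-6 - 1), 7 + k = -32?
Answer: -11542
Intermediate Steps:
k = -39 (k = -7 - 32 = -39)
V = 28 (V = -4*(-7) = 28)
O(t) = 28*t²
(k - 63)*O(2) - 118 = (-39 - 63)*(28*2²) - 118 = -2856*4 - 118 = -102*112 - 118 = -11424 - 118 = -11542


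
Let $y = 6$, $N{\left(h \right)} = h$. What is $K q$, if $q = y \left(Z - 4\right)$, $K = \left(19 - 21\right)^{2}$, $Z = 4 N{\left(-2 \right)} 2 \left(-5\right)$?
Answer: $1824$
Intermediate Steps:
$Z = 80$ ($Z = 4 \left(-2\right) 2 \left(-5\right) = \left(-8\right) \left(-10\right) = 80$)
$K = 4$ ($K = \left(-2\right)^{2} = 4$)
$q = 456$ ($q = 6 \left(80 - 4\right) = 6 \cdot 76 = 456$)
$K q = 4 \cdot 456 = 1824$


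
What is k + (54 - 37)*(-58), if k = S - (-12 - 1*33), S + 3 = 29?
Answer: -915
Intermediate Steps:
S = 26 (S = -3 + 29 = 26)
k = 71 (k = 26 - (-12 - 1*33) = 26 - (-12 - 33) = 26 - 1*(-45) = 26 + 45 = 71)
k + (54 - 37)*(-58) = 71 + (54 - 37)*(-58) = 71 + 17*(-58) = 71 - 986 = -915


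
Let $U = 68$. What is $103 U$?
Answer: $7004$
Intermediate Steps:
$103 U = 103 \cdot 68 = 7004$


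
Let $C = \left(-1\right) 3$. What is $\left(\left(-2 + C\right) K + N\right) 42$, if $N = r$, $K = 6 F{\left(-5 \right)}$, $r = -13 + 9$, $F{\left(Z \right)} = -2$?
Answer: $2352$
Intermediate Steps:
$C = -3$
$r = -4$
$K = -12$ ($K = 6 \left(-2\right) = -12$)
$N = -4$
$\left(\left(-2 + C\right) K + N\right) 42 = \left(\left(-2 - 3\right) \left(-12\right) - 4\right) 42 = \left(\left(-5\right) \left(-12\right) - 4\right) 42 = \left(60 - 4\right) 42 = 56 \cdot 42 = 2352$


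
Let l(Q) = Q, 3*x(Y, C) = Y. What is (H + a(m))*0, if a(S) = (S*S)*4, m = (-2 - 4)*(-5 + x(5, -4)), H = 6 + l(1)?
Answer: 0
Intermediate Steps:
x(Y, C) = Y/3
H = 7 (H = 6 + 1 = 7)
m = 20 (m = (-2 - 4)*(-5 + (⅓)*5) = -6*(-5 + 5/3) = -6*(-10/3) = 20)
a(S) = 4*S² (a(S) = S²*4 = 4*S²)
(H + a(m))*0 = (7 + 4*20²)*0 = (7 + 4*400)*0 = (7 + 1600)*0 = 1607*0 = 0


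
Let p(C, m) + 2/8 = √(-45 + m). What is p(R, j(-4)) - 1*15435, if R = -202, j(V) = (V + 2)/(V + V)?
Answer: -61741/4 + I*√179/2 ≈ -15435.0 + 6.6895*I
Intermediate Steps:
j(V) = (2 + V)/(2*V) (j(V) = (2 + V)/((2*V)) = (2 + V)*(1/(2*V)) = (2 + V)/(2*V))
p(C, m) = -¼ + √(-45 + m)
p(R, j(-4)) - 1*15435 = (-¼ + √(-45 + (½)*(2 - 4)/(-4))) - 1*15435 = (-¼ + √(-45 + (½)*(-¼)*(-2))) - 15435 = (-¼ + √(-45 + ¼)) - 15435 = (-¼ + √(-179/4)) - 15435 = (-¼ + I*√179/2) - 15435 = -61741/4 + I*√179/2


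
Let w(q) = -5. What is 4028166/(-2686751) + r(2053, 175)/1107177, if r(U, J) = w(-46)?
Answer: -4459906181137/2974708911927 ≈ -1.4993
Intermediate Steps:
r(U, J) = -5
4028166/(-2686751) + r(2053, 175)/1107177 = 4028166/(-2686751) - 5/1107177 = 4028166*(-1/2686751) - 5*1/1107177 = -4028166/2686751 - 5/1107177 = -4459906181137/2974708911927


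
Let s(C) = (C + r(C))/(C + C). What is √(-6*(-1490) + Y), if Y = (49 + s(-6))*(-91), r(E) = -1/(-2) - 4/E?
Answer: √639986/12 ≈ 66.666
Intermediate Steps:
r(E) = ½ - 4/E (r(E) = -1*(-½) - 4/E = ½ - 4/E)
s(C) = (C + (-8 + C)/(2*C))/(2*C) (s(C) = (C + (-8 + C)/(2*C))/(C + C) = (C + (-8 + C)/(2*C))/((2*C)) = (C + (-8 + C)/(2*C))*(1/(2*C)) = (C + (-8 + C)/(2*C))/(2*C))
Y = -323687/72 (Y = (49 + (¼)*(-8 - 6 + 2*(-6)²)/(-6)²)*(-91) = (49 + (¼)*(1/36)*(-8 - 6 + 2*36))*(-91) = (49 + (¼)*(1/36)*(-8 - 6 + 72))*(-91) = (49 + (¼)*(1/36)*58)*(-91) = (49 + 29/72)*(-91) = (3557/72)*(-91) = -323687/72 ≈ -4495.7)
√(-6*(-1490) + Y) = √(-6*(-1490) - 323687/72) = √(8940 - 323687/72) = √(319993/72) = √639986/12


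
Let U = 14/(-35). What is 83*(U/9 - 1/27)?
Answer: -913/135 ≈ -6.7630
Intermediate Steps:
U = -⅖ (U = 14*(-1/35) = -⅖ ≈ -0.40000)
83*(U/9 - 1/27) = 83*(-⅖/9 - 1/27) = 83*(-⅖*⅑ - 1*1/27) = 83*(-2/45 - 1/27) = 83*(-11/135) = -913/135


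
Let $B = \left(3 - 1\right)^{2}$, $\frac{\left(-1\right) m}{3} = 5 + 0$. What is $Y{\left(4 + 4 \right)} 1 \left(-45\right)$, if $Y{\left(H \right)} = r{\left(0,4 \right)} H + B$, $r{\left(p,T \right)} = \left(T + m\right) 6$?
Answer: $23580$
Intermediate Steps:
$m = -15$ ($m = - 3 \left(5 + 0\right) = \left(-3\right) 5 = -15$)
$r{\left(p,T \right)} = -90 + 6 T$ ($r{\left(p,T \right)} = \left(T - 15\right) 6 = \left(-15 + T\right) 6 = -90 + 6 T$)
$B = 4$ ($B = 2^{2} = 4$)
$Y{\left(H \right)} = 4 - 66 H$ ($Y{\left(H \right)} = \left(-90 + 6 \cdot 4\right) H + 4 = \left(-90 + 24\right) H + 4 = - 66 H + 4 = 4 - 66 H$)
$Y{\left(4 + 4 \right)} 1 \left(-45\right) = \left(4 - 66 \left(4 + 4\right)\right) 1 \left(-45\right) = \left(4 - 528\right) 1 \left(-45\right) = \left(-524\right) 1 \left(-45\right) = \left(-524\right) \left(-45\right) = 23580$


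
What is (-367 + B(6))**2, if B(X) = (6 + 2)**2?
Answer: 91809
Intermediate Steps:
B(X) = 64 (B(X) = 8**2 = 64)
(-367 + B(6))**2 = (-367 + 64)**2 = (-303)**2 = 91809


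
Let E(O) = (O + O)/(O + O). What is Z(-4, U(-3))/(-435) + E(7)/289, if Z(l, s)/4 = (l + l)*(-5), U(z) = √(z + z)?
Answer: -9161/25143 ≈ -0.36436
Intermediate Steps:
U(z) = √2*√z (U(z) = √(2*z) = √2*√z)
E(O) = 1 (E(O) = (2*O)/((2*O)) = (2*O)*(1/(2*O)) = 1)
Z(l, s) = -40*l (Z(l, s) = 4*((l + l)*(-5)) = 4*((2*l)*(-5)) = 4*(-10*l) = -40*l)
Z(-4, U(-3))/(-435) + E(7)/289 = -40*(-4)/(-435) + 1/289 = 160*(-1/435) + 1*(1/289) = -32/87 + 1/289 = -9161/25143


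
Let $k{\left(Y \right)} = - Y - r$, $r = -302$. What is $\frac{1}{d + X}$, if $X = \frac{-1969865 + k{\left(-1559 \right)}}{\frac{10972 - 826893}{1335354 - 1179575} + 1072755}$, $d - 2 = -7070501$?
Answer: $- \frac{41777971306}{295391180984525473} \approx -1.4143 \cdot 10^{-7}$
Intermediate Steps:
$d = -7070499$ ($d = 2 - 7070501 = -7070499$)
$k{\left(Y \right)} = 302 - Y$ ($k{\left(Y \right)} = - Y - -302 = - Y + 302 = 302 - Y$)
$X = - \frac{76643423779}{41777971306}$ ($X = \frac{-1969865 + \left(302 - -1559\right)}{\frac{10972 - 826893}{1335354 - 1179575} + 1072755} = \frac{-1969865 + \left(302 + 1559\right)}{- \frac{815921}{155779} + 1072755} = \frac{-1969865 + 1861}{\left(-815921\right) \frac{1}{155779} + 1072755} = - \frac{1968004}{- \frac{815921}{155779} + 1072755} = - \frac{1968004}{\frac{167111885224}{155779}} = \left(-1968004\right) \frac{155779}{167111885224} = - \frac{76643423779}{41777971306} \approx -1.8345$)
$\frac{1}{d + X} = \frac{1}{-7070499 - \frac{76643423779}{41777971306}} = \frac{1}{- \frac{295391180984525473}{41777971306}} = - \frac{41777971306}{295391180984525473}$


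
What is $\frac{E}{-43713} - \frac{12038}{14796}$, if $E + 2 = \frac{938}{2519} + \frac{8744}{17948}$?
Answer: $- \frac{110139094721549}{135377164277586} \approx -0.81357$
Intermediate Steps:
$E = - \frac{12890166}{11302753}$ ($E = -2 + \left(\frac{938}{2519} + \frac{8744}{17948}\right) = -2 + \left(938 \cdot \frac{1}{2519} + 8744 \cdot \frac{1}{17948}\right) = -2 + \left(\frac{938}{2519} + \frac{2186}{4487}\right) = -2 + \frac{9715340}{11302753} = - \frac{12890166}{11302753} \approx -1.1404$)
$\frac{E}{-43713} - \frac{12038}{14796} = - \frac{12890166}{11302753 \left(-43713\right)} - \frac{12038}{14796} = \left(- \frac{12890166}{11302753}\right) \left(- \frac{1}{43713}\right) - \frac{6019}{7398} = \frac{4296722}{164692413963} - \frac{6019}{7398} = - \frac{110139094721549}{135377164277586}$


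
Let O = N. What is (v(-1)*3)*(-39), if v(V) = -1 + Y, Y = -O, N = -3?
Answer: -234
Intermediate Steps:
O = -3
Y = 3 (Y = -1*(-3) = 3)
v(V) = 2 (v(V) = -1 + 3 = 2)
(v(-1)*3)*(-39) = (2*3)*(-39) = 6*(-39) = -234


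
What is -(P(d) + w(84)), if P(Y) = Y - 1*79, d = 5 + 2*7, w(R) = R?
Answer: -24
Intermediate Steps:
d = 19 (d = 5 + 14 = 19)
P(Y) = -79 + Y (P(Y) = Y - 79 = -79 + Y)
-(P(d) + w(84)) = -((-79 + 19) + 84) = -(-60 + 84) = -1*24 = -24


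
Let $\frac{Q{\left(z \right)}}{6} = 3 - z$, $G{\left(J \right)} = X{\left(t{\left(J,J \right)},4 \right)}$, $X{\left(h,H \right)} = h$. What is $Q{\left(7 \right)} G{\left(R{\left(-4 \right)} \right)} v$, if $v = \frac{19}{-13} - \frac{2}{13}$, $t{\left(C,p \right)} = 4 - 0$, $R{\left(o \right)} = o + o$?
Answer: $\frac{2016}{13} \approx 155.08$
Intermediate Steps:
$R{\left(o \right)} = 2 o$
$t{\left(C,p \right)} = 4$ ($t{\left(C,p \right)} = 4 + 0 = 4$)
$G{\left(J \right)} = 4$
$Q{\left(z \right)} = 18 - 6 z$ ($Q{\left(z \right)} = 6 \left(3 - z\right) = 18 - 6 z$)
$v = - \frac{21}{13}$ ($v = 19 \left(- \frac{1}{13}\right) - \frac{2}{13} = - \frac{19}{13} - \frac{2}{13} = - \frac{21}{13} \approx -1.6154$)
$Q{\left(7 \right)} G{\left(R{\left(-4 \right)} \right)} v = \left(18 - 42\right) 4 \left(- \frac{21}{13}\right) = \left(-24\right) 4 \left(- \frac{21}{13}\right) = \left(-96\right) \left(- \frac{21}{13}\right) = \frac{2016}{13}$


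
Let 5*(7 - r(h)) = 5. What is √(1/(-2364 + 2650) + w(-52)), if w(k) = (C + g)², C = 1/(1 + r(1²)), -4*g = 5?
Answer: √19707545/4004 ≈ 1.1087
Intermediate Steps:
r(h) = 6 (r(h) = 7 - ⅕*5 = 7 - 1 = 6)
g = -5/4 (g = -¼*5 = -5/4 ≈ -1.2500)
C = ⅐ (C = 1/(1 + 6) = 1/7 = ⅐ ≈ 0.14286)
w(k) = 961/784 (w(k) = (⅐ - 5/4)² = (-31/28)² = 961/784)
√(1/(-2364 + 2650) + w(-52)) = √(1/(-2364 + 2650) + 961/784) = √(1/286 + 961/784) = √(137815/112112) = √19707545/4004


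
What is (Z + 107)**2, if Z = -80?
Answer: 729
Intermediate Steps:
(Z + 107)**2 = (-80 + 107)**2 = 27**2 = 729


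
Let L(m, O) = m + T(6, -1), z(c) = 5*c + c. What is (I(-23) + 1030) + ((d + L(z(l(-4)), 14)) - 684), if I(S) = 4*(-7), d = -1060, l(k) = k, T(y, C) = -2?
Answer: -768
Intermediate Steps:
z(c) = 6*c
I(S) = -28
L(m, O) = -2 + m (L(m, O) = m - 2 = -2 + m)
(I(-23) + 1030) + ((d + L(z(l(-4)), 14)) - 684) = (-28 + 1030) + ((-1060 + (-2 + 6*(-4))) - 684) = 1002 + ((-1060 + (-2 - 24)) - 684) = 1002 + ((-1060 - 26) - 684) = 1002 + (-1086 - 684) = 1002 - 1770 = -768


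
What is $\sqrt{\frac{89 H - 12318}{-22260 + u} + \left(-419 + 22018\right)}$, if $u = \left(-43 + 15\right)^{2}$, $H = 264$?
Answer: $\frac{\sqrt{2490404991074}}{10738} \approx 146.96$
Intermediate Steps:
$u = 784$ ($u = \left(-28\right)^{2} = 784$)
$\sqrt{\frac{89 H - 12318}{-22260 + u} + \left(-419 + 22018\right)} = \sqrt{\frac{89 \cdot 264 - 12318}{-22260 + 784} + \left(-419 + 22018\right)} = \sqrt{\frac{23496 - 12318}{-21476} + 21599} = \sqrt{11178 \left(- \frac{1}{21476}\right) + 21599} = \sqrt{- \frac{5589}{10738} + 21599} = \sqrt{\frac{231924473}{10738}} = \frac{\sqrt{2490404991074}}{10738}$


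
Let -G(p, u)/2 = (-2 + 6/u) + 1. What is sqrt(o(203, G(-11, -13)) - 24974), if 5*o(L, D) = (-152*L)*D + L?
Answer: I*sqrt(181557935)/65 ≈ 207.3*I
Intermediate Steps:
G(p, u) = 2 - 12/u (G(p, u) = -2*((-2 + 6/u) + 1) = -2*(-1 + 6/u) = 2 - 12/u)
o(L, D) = L/5 - 152*D*L/5 (o(L, D) = ((-152*L)*D + L)/5 = (-152*D*L + L)/5 = (L - 152*D*L)/5 = L/5 - 152*D*L/5)
sqrt(o(203, G(-11, -13)) - 24974) = sqrt((1/5)*203*(1 - 152*(2 - 12/(-13))) - 24974) = sqrt((1/5)*203*(1 - 152*(2 - 12*(-1/13))) - 24974) = sqrt((1/5)*203*(1 - 152*(2 + 12/13)) - 24974) = sqrt((1/5)*203*(1 - 152*38/13) - 24974) = sqrt((1/5)*203*(1 - 5776/13) - 24974) = sqrt((1/5)*203*(-5763/13) - 24974) = sqrt(-1169889/65 - 24974) = sqrt(-2793199/65) = I*sqrt(181557935)/65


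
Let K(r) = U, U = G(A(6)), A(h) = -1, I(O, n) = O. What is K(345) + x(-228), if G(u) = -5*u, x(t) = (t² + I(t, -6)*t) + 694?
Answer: 104667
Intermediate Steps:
x(t) = 694 + 2*t² (x(t) = (t² + t*t) + 694 = (t² + t²) + 694 = 2*t² + 694 = 694 + 2*t²)
U = 5 (U = -5*(-1) = 5)
K(r) = 5
K(345) + x(-228) = 5 + (694 + 2*(-228)²) = 5 + (694 + 2*51984) = 5 + (694 + 103968) = 5 + 104662 = 104667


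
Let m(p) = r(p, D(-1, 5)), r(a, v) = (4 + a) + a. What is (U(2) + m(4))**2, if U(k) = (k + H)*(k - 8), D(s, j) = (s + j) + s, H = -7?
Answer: 1764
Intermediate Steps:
D(s, j) = j + 2*s (D(s, j) = (j + s) + s = j + 2*s)
r(a, v) = 4 + 2*a
m(p) = 4 + 2*p
U(k) = (-8 + k)*(-7 + k) (U(k) = (k - 7)*(k - 8) = (-7 + k)*(-8 + k) = (-8 + k)*(-7 + k))
(U(2) + m(4))**2 = ((56 + 2**2 - 15*2) + (4 + 2*4))**2 = ((56 + 4 - 30) + (4 + 8))**2 = (30 + 12)**2 = 42**2 = 1764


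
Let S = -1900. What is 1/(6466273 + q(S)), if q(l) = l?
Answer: 1/6464373 ≈ 1.5469e-7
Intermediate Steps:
1/(6466273 + q(S)) = 1/(6466273 - 1900) = 1/6464373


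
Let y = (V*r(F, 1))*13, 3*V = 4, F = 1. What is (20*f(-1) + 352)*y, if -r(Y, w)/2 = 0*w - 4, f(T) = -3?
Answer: 121472/3 ≈ 40491.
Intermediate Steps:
V = 4/3 (V = (⅓)*4 = 4/3 ≈ 1.3333)
r(Y, w) = 8 (r(Y, w) = -2*(0*w - 4) = -2*(0 - 4) = -2*(-4) = 8)
y = 416/3 (y = ((4/3)*8)*13 = (32/3)*13 = 416/3 ≈ 138.67)
(20*f(-1) + 352)*y = (20*(-3) + 352)*(416/3) = (-60 + 352)*(416/3) = 292*(416/3) = 121472/3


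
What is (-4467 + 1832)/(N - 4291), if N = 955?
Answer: 2635/3336 ≈ 0.78987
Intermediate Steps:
(-4467 + 1832)/(N - 4291) = (-4467 + 1832)/(955 - 4291) = -2635/(-3336) = -2635*(-1/3336) = 2635/3336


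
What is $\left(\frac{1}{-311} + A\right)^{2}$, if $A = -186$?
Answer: $\frac{3346275409}{96721} \approx 34597.0$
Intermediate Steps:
$\left(\frac{1}{-311} + A\right)^{2} = \left(\frac{1}{-311} - 186\right)^{2} = \left(- \frac{1}{311} - 186\right)^{2} = \left(- \frac{57847}{311}\right)^{2} = \frac{3346275409}{96721}$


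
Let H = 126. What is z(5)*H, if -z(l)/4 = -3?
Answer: 1512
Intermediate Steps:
z(l) = 12 (z(l) = -4*(-3) = 12)
z(5)*H = 12*126 = 1512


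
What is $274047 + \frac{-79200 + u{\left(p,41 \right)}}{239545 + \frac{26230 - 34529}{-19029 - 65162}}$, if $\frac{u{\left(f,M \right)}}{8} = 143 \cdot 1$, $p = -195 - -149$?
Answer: $\frac{251220347490401}{916706427} \approx 2.7405 \cdot 10^{5}$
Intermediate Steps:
$p = -46$ ($p = -195 + 149 = -46$)
$u{\left(f,M \right)} = 1144$ ($u{\left(f,M \right)} = 8 \cdot 143 \cdot 1 = 8 \cdot 143 = 1144$)
$274047 + \frac{-79200 + u{\left(p,41 \right)}}{239545 + \frac{26230 - 34529}{-19029 - 65162}} = 274047 + \frac{-79200 + 1144}{239545 + \frac{26230 - 34529}{-19029 - 65162}} = 274047 - \frac{78056}{239545 - \frac{8299}{-84191}} = 274047 - \frac{78056}{239545 - - \frac{8299}{84191}} = 274047 - \frac{78056}{239545 + \frac{8299}{84191}} = 274047 - \frac{78056}{\frac{20167541394}{84191}} = 274047 - \frac{298709668}{916706427} = \frac{251220347490401}{916706427}$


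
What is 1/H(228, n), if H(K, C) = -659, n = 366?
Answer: -1/659 ≈ -0.0015175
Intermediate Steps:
1/H(228, n) = 1/(-659) = -1/659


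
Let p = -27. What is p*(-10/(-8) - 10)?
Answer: 945/4 ≈ 236.25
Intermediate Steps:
p*(-10/(-8) - 10) = -27*(-10/(-8) - 10) = -27*(-⅛*(-10) - 10) = -27*(5/4 - 10) = -27*(-35/4) = 945/4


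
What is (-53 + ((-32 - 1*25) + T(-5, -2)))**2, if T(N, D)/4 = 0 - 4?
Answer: 15876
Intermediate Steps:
T(N, D) = -16 (T(N, D) = 4*(0 - 4) = 4*(-4) = -16)
(-53 + ((-32 - 1*25) + T(-5, -2)))**2 = (-53 + ((-32 - 1*25) - 16))**2 = (-53 + ((-32 - 25) - 16))**2 = (-53 + (-57 - 16))**2 = (-53 - 73)**2 = (-126)**2 = 15876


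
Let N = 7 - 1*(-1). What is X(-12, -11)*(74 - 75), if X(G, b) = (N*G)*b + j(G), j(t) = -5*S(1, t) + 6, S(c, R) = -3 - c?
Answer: -1082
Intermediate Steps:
j(t) = 26 (j(t) = -5*(-3 - 1*1) + 6 = -5*(-3 - 1) + 6 = -5*(-4) + 6 = 20 + 6 = 26)
N = 8 (N = 7 + 1 = 8)
X(G, b) = 26 + 8*G*b (X(G, b) = (8*G)*b + 26 = 8*G*b + 26 = 26 + 8*G*b)
X(-12, -11)*(74 - 75) = (26 + 8*(-12)*(-11))*(74 - 75) = (26 + 1056)*(-1) = 1082*(-1) = -1082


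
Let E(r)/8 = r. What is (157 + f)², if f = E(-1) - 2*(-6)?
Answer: 25921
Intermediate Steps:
E(r) = 8*r
f = 4 (f = 8*(-1) - 2*(-6) = -8 + 12 = 4)
(157 + f)² = (157 + 4)² = 161² = 25921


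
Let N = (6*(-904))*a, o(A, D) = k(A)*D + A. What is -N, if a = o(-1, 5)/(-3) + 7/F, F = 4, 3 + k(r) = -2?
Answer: 56500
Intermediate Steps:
k(r) = -5 (k(r) = -3 - 2 = -5)
o(A, D) = A - 5*D (o(A, D) = -5*D + A = A - 5*D)
a = 125/12 (a = (-1 - 5*5)/(-3) + 7/4 = (-1 - 25)*(-1/3) + 7*(1/4) = -26*(-1/3) + 7/4 = 26/3 + 7/4 = 125/12 ≈ 10.417)
N = -56500 (N = (6*(-904))*(125/12) = -5424*125/12 = -56500)
-N = -1*(-56500) = 56500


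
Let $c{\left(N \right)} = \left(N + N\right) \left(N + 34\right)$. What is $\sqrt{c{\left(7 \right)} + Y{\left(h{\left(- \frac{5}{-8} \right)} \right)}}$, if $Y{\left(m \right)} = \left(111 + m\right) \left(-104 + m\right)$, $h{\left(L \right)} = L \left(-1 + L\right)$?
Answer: $\frac{7 i \sqrt{917135}}{64} \approx 104.75 i$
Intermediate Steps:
$c{\left(N \right)} = 2 N \left(34 + N\right)$
$Y{\left(m \right)} = \left(-104 + m\right) \left(111 + m\right)$
$\sqrt{c{\left(7 \right)} + Y{\left(h{\left(- \frac{5}{-8} \right)} \right)}} = \sqrt{2 \cdot 7 \left(34 + 7\right) + \left(-11544 + \left(- \frac{5}{-8} \left(-1 - \frac{5}{-8}\right)\right)^{2} + 7 - \frac{5}{-8} \left(-1 - \frac{5}{-8}\right)\right)} = \sqrt{2 \cdot 7 \cdot 41 + \left(-11544 + \left(\left(-5\right) \left(- \frac{1}{8}\right) \left(-1 - - \frac{5}{8}\right)\right)^{2} + 7 \left(-5\right) \left(- \frac{1}{8}\right) \left(-1 - - \frac{5}{8}\right)\right)} = \sqrt{574 + \left(-11544 + \left(\frac{5 \left(-1 + \frac{5}{8}\right)}{8}\right)^{2} + 7 \frac{5 \left(-1 + \frac{5}{8}\right)}{8}\right)} = \sqrt{574 + \left(-11544 + \left(\frac{5}{8} \left(- \frac{3}{8}\right)\right)^{2} + 7 \cdot \frac{5}{8} \left(- \frac{3}{8}\right)\right)} = \sqrt{574 + \left(-11544 + \left(- \frac{15}{64}\right)^{2} + 7 \left(- \frac{15}{64}\right)\right)} = \sqrt{574 - \frac{47290719}{4096}} = \sqrt{- \frac{44939615}{4096}} = \frac{7 i \sqrt{917135}}{64}$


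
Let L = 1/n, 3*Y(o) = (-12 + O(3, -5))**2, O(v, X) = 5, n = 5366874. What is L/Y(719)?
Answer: 1/87658942 ≈ 1.1408e-8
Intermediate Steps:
Y(o) = 49/3 (Y(o) = (-12 + 5)**2/3 = (1/3)*(-7)**2 = (1/3)*49 = 49/3)
L = 1/5366874 ≈ 1.8633e-7
L/Y(719) = 1/(5366874*(49/3)) = (1/5366874)*(3/49) = 1/87658942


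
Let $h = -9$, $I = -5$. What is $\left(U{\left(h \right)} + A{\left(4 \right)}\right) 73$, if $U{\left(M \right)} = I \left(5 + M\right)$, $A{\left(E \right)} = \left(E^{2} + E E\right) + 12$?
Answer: $4672$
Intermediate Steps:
$A{\left(E \right)} = 12 + 2 E^{2}$ ($A{\left(E \right)} = \left(E^{2} + E^{2}\right) + 12 = 2 E^{2} + 12 = 12 + 2 E^{2}$)
$U{\left(M \right)} = -25 - 5 M$ ($U{\left(M \right)} = - 5 \left(5 + M\right) = -25 - 5 M$)
$\left(U{\left(h \right)} + A{\left(4 \right)}\right) 73 = \left(\left(-25 - -45\right) + \left(12 + 2 \cdot 4^{2}\right)\right) 73 = \left(\left(-25 + 45\right) + \left(12 + 2 \cdot 16\right)\right) 73 = \left(20 + \left(12 + 32\right)\right) 73 = \left(20 + 44\right) 73 = 64 \cdot 73 = 4672$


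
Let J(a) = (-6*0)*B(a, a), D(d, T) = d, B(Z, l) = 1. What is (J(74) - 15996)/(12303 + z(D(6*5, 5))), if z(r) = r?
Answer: -5332/4111 ≈ -1.2970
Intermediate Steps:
J(a) = 0 (J(a) = -6*0*1 = 0*1 = 0)
(J(74) - 15996)/(12303 + z(D(6*5, 5))) = (0 - 15996)/(12303 + 6*5) = -15996/(12303 + 30) = -15996/12333 = -15996*1/12333 = -5332/4111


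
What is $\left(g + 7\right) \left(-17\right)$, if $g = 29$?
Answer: $-612$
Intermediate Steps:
$\left(g + 7\right) \left(-17\right) = \left(29 + 7\right) \left(-17\right) = 36 \left(-17\right) = -612$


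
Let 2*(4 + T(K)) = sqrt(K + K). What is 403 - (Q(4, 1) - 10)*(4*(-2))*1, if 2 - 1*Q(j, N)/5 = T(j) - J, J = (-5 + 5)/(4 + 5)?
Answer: 563 - 40*sqrt(2) ≈ 506.43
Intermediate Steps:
T(K) = -4 + sqrt(2)*sqrt(K)/2 (T(K) = -4 + sqrt(K + K)/2 = -4 + sqrt(2*K)/2 = -4 + (sqrt(2)*sqrt(K))/2 = -4 + sqrt(2)*sqrt(K)/2)
J = 0 (J = 0/9 = 0*(1/9) = 0)
Q(j, N) = 30 - 5*sqrt(2)*sqrt(j)/2 (Q(j, N) = 10 - 5*((-4 + sqrt(2)*sqrt(j)/2) - 1*0) = 10 - 5*((-4 + sqrt(2)*sqrt(j)/2) + 0) = 10 - 5*(-4 + sqrt(2)*sqrt(j)/2) = 10 + (20 - 5*sqrt(2)*sqrt(j)/2) = 30 - 5*sqrt(2)*sqrt(j)/2)
403 - (Q(4, 1) - 10)*(4*(-2))*1 = 403 - ((30 - 5*sqrt(2)*sqrt(4)/2) - 10)*(4*(-2))*1 = 403 - ((30 - 5/2*sqrt(2)*2) - 10)*(-8*1) = 403 - ((30 - 5*sqrt(2)) - 10)*(-8) = 403 - (20 - 5*sqrt(2))*(-8) = 403 - (-160 + 40*sqrt(2)) = 403 + (160 - 40*sqrt(2)) = 563 - 40*sqrt(2)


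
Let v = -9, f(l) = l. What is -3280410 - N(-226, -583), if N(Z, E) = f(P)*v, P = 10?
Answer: -3280320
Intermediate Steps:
N(Z, E) = -90 (N(Z, E) = 10*(-9) = -90)
-3280410 - N(-226, -583) = -3280410 - 1*(-90) = -3280410 + 90 = -3280320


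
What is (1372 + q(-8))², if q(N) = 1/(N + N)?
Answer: 481846401/256 ≈ 1.8822e+6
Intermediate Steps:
q(N) = 1/(2*N)
(1372 + q(-8))² = (1372 + (½)/(-8))² = (1372 + (½)*(-⅛))² = (1372 - 1/16)² = (21951/16)² = 481846401/256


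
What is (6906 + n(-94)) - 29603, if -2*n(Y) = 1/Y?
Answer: -4267035/188 ≈ -22697.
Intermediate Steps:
n(Y) = -1/(2*Y)
(6906 + n(-94)) - 29603 = (6906 - ½/(-94)) - 29603 = (6906 - ½*(-1/94)) - 29603 = (6906 + 1/188) - 29603 = 1298329/188 - 29603 = -4267035/188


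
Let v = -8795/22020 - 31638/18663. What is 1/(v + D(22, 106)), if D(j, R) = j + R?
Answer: 27397284/3449465029 ≈ 0.0079425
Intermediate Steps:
v = -57387323/27397284 (v = -8795*1/22020 - 31638*1/18663 = -1759/4404 - 10546/6221 = -57387323/27397284 ≈ -2.0946)
D(j, R) = R + j
1/(v + D(22, 106)) = 1/(-57387323/27397284 + (106 + 22)) = 1/(-57387323/27397284 + 128) = 1/(3449465029/27397284) = 27397284/3449465029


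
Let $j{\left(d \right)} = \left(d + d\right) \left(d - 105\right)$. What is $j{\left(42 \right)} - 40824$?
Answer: $-46116$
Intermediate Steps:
$j{\left(d \right)} = 2 d \left(-105 + d\right)$
$j{\left(42 \right)} - 40824 = 2 \cdot 42 \left(-105 + 42\right) - 40824 = 2 \cdot 42 \left(-63\right) - 40824 = -5292 - 40824 = -46116$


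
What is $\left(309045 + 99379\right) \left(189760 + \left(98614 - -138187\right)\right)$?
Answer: $174217749864$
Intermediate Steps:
$\left(309045 + 99379\right) \left(189760 + \left(98614 - -138187\right)\right) = 408424 \left(189760 + \left(98614 + 138187\right)\right) = 408424 \left(189760 + 236801\right) = 408424 \cdot 426561 = 174217749864$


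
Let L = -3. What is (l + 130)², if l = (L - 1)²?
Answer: 21316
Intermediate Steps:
l = 16 (l = (-3 - 1)² = (-4)² = 16)
(l + 130)² = (16 + 130)² = 146² = 21316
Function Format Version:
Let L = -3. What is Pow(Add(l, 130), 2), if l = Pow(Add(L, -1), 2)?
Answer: 21316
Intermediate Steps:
l = 16 (l = Pow(Add(-3, -1), 2) = Pow(-4, 2) = 16)
Pow(Add(l, 130), 2) = Pow(Add(16, 130), 2) = Pow(146, 2) = 21316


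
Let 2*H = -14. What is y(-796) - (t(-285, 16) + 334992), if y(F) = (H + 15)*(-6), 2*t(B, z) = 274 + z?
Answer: -335185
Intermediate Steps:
t(B, z) = 137 + z/2 (t(B, z) = (274 + z)/2 = 137 + z/2)
H = -7 (H = (1/2)*(-14) = -7)
y(F) = -48 (y(F) = (-7 + 15)*(-6) = 8*(-6) = -48)
y(-796) - (t(-285, 16) + 334992) = -48 - ((137 + (1/2)*16) + 334992) = -48 - ((137 + 8) + 334992) = -48 - (145 + 334992) = -48 - 1*335137 = -48 - 335137 = -335185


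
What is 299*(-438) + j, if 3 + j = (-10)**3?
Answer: -131965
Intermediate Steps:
j = -1003 (j = -3 + (-10)**3 = -3 - 1000 = -1003)
299*(-438) + j = 299*(-438) - 1003 = -130962 - 1003 = -131965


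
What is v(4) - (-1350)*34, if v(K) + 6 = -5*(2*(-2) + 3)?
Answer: 45899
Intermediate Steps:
v(K) = -1 (v(K) = -6 - 5*(2*(-2) + 3) = -6 - 5*(-4 + 3) = -6 - 5*(-1) = -6 + 5 = -1)
v(4) - (-1350)*34 = -1 - (-1350)*34 = -1 - 270*(-170) = -1 + 45900 = 45899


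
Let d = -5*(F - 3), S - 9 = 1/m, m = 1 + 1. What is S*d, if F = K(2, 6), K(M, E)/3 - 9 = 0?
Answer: -1140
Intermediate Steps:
K(M, E) = 27 (K(M, E) = 27 + 3*0 = 27 + 0 = 27)
m = 2
F = 27
S = 19/2 (S = 9 + 1/2 = 9 + ½ = 19/2 ≈ 9.5000)
d = -120 (d = -5*(27 - 3) = -5*24 = -120)
S*d = (19/2)*(-120) = -1140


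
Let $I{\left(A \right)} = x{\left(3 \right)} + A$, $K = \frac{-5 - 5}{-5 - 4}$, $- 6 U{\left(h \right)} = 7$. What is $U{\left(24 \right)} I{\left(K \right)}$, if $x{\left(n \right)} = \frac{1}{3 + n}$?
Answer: $- \frac{161}{108} \approx -1.4907$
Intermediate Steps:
$U{\left(h \right)} = - \frac{7}{6}$ ($U{\left(h \right)} = \left(- \frac{1}{6}\right) 7 = - \frac{7}{6}$)
$K = \frac{10}{9}$ ($K = - \frac{10}{-9} = \left(-10\right) \left(- \frac{1}{9}\right) = \frac{10}{9} \approx 1.1111$)
$I{\left(A \right)} = \frac{1}{6} + A$ ($I{\left(A \right)} = \frac{1}{3 + 3} + A = \frac{1}{6} + A$)
$U{\left(24 \right)} I{\left(K \right)} = - \frac{7 \left(\frac{1}{6} + \frac{10}{9}\right)}{6} = \left(- \frac{7}{6}\right) \frac{23}{18} = - \frac{161}{108}$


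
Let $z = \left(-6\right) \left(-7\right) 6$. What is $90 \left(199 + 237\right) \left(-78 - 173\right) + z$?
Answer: $-9848988$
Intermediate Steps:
$z = 252$ ($z = 42 \cdot 6 = 252$)
$90 \left(199 + 237\right) \left(-78 - 173\right) + z = 90 \left(199 + 237\right) \left(-78 - 173\right) + 252 = 90 \cdot 436 \left(-251\right) + 252 = 90 \left(-109436\right) + 252 = -9849240 + 252 = -9848988$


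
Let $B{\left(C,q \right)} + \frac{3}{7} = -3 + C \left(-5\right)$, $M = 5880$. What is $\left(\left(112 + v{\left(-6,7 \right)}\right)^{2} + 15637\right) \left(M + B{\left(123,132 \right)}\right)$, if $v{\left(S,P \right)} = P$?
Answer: $\frac{1097490138}{7} \approx 1.5678 \cdot 10^{8}$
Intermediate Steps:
$B{\left(C,q \right)} = - \frac{24}{7} - 5 C$ ($B{\left(C,q \right)} = - \frac{3}{7} + \left(-3 + C \left(-5\right)\right) = - \frac{3}{7} - \left(3 + 5 C\right) = - \frac{24}{7} - 5 C$)
$\left(\left(112 + v{\left(-6,7 \right)}\right)^{2} + 15637\right) \left(M + B{\left(123,132 \right)}\right) = \left(\left(112 + 7\right)^{2} + 15637\right) \left(5880 - \frac{4329}{7}\right) = \left(119^{2} + 15637\right) \left(5880 - \frac{4329}{7}\right) = \left(14161 + 15637\right) \left(5880 - \frac{4329}{7}\right) = 29798 \cdot \frac{36831}{7} = \frac{1097490138}{7}$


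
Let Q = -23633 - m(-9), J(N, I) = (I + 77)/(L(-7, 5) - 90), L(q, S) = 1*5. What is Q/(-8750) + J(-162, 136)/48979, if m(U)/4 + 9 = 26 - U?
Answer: 2823439163/1040803750 ≈ 2.7127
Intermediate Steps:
L(q, S) = 5
J(N, I) = -77/85 - I/85 (J(N, I) = (I + 77)/(5 - 90) = (77 + I)/(-85) = (77 + I)*(-1/85) = -77/85 - I/85)
m(U) = 68 - 4*U (m(U) = -36 + 4*(26 - U) = -36 + (104 - 4*U) = 68 - 4*U)
Q = -23737 (Q = -23633 - (68 - 4*(-9)) = -23633 - (68 + 36) = -23633 - 1*104 = -23633 - 104 = -23737)
Q/(-8750) + J(-162, 136)/48979 = -23737/(-8750) + (-77/85 - 1/85*136)/48979 = -23737*(-1/8750) + (-77/85 - 8/5)*(1/48979) = 3391/1250 - 213/85*1/48979 = 3391/1250 - 213/4163215 = 2823439163/1040803750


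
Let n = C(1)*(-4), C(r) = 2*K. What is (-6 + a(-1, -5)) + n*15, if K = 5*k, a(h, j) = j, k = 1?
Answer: -611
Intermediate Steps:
K = 5 (K = 5*1 = 5)
C(r) = 10 (C(r) = 2*5 = 10)
n = -40 (n = 10*(-4) = -40)
(-6 + a(-1, -5)) + n*15 = (-6 - 5) - 40*15 = -11 - 600 = -611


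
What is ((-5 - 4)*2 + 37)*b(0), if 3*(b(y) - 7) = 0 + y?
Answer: 133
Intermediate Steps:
b(y) = 7 + y/3 (b(y) = 7 + (0 + y)/3 = 7 + y/3)
((-5 - 4)*2 + 37)*b(0) = ((-5 - 4)*2 + 37)*(7 + (⅓)*0) = (-9*2 + 37)*(7 + 0) = (-18 + 37)*7 = 19*7 = 133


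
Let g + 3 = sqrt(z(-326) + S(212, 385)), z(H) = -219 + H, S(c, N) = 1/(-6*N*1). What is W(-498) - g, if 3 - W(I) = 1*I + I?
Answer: 1002 - I*sqrt(2908176810)/2310 ≈ 1002.0 - 23.345*I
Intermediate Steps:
S(c, N) = -1/(6*N) (S(c, N) = 1/(-6*N) = -1/(6*N))
W(I) = 3 - 2*I (W(I) = 3 - (1*I + I) = 3 - (I + I) = 3 - 2*I)
g = -3 + I*sqrt(2908176810)/2310 (g = -3 + sqrt((-219 - 326) - 1/6/385) = -3 + sqrt(-545 - 1/6*1/385) = -3 + sqrt(-545 - 1/2310) = -3 + sqrt(-1258951/2310) = -3 + I*sqrt(2908176810)/2310 ≈ -3.0 + 23.345*I)
W(-498) - g = (3 - 2*(-498)) - (-3 + I*sqrt(2908176810)/2310) = (3 + 996) + (3 - I*sqrt(2908176810)/2310) = 999 + (3 - I*sqrt(2908176810)/2310) = 1002 - I*sqrt(2908176810)/2310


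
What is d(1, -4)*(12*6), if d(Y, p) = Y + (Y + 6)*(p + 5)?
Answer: 576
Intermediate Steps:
d(Y, p) = Y + (5 + p)*(6 + Y) (d(Y, p) = Y + (6 + Y)*(5 + p) = Y + (5 + p)*(6 + Y))
d(1, -4)*(12*6) = (30 + 6*1 + 6*(-4) + 1*(-4))*(12*6) = (30 + 6 - 24 - 4)*72 = 8*72 = 576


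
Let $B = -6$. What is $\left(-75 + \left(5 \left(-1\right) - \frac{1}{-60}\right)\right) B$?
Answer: $\frac{4799}{10} \approx 479.9$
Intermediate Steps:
$\left(-75 + \left(5 \left(-1\right) - \frac{1}{-60}\right)\right) B = \left(-75 + \left(5 \left(-1\right) - \frac{1}{-60}\right)\right) \left(-6\right) = \left(-75 - \frac{299}{60}\right) \left(-6\right) = \left(- \frac{4799}{60}\right) \left(-6\right) = \frac{4799}{10}$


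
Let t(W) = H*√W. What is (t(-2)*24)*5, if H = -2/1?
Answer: -240*I*√2 ≈ -339.41*I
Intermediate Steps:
H = -2 (H = -2*1 = -2)
t(W) = -2*√W
(t(-2)*24)*5 = (-2*I*√2*24)*5 = -48*I*√2*5 = -240*I*√2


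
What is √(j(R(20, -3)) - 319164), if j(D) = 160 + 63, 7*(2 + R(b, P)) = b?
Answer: 7*I*√6509 ≈ 564.75*I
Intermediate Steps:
R(b, P) = -2 + b/7
j(D) = 223
√(j(R(20, -3)) - 319164) = √(223 - 319164) = √(-318941) = 7*I*√6509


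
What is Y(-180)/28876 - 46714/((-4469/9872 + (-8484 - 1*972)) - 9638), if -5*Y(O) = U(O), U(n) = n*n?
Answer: 3023747721212/1360784654703 ≈ 2.2221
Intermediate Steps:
U(n) = n²
Y(O) = -O²/5
Y(-180)/28876 - 46714/((-4469/9872 + (-8484 - 1*972)) - 9638) = -⅕*(-180)²/28876 - 46714/((-4469/9872 + (-8484 - 1*972)) - 9638) = -⅕*32400*(1/28876) - 46714/((-4469*1/9872 + (-8484 - 972)) - 9638) = -6480*1/28876 - 46714/((-4469/9872 - 9456) - 9638) = -1620/7219 - 46714/(-93354101/9872 - 9638) = -1620/7219 - 46714/(-188500437/9872) = -1620/7219 - 46714*(-9872/188500437) = -1620/7219 + 461160608/188500437 = 3023747721212/1360784654703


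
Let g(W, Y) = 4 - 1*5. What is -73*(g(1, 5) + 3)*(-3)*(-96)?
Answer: -42048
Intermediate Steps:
g(W, Y) = -1 (g(W, Y) = 4 - 5 = -1)
-73*(g(1, 5) + 3)*(-3)*(-96) = -73*(-1 + 3)*(-3)*(-96) = -146*(-3)*(-96) = -73*(-6)*(-96) = 438*(-96) = -42048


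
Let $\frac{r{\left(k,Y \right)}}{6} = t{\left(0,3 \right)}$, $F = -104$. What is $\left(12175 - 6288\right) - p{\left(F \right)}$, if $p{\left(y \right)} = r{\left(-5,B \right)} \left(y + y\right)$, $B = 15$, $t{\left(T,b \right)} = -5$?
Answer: $-353$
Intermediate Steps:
$r{\left(k,Y \right)} = -30$ ($r{\left(k,Y \right)} = 6 \left(-5\right) = -30$)
$p{\left(y \right)} = - 60 y$ ($p{\left(y \right)} = - 30 \left(y + y\right) = - 30 \cdot 2 y = - 60 y$)
$\left(12175 - 6288\right) - p{\left(F \right)} = \left(12175 - 6288\right) - \left(-60\right) \left(-104\right) = \left(12175 - 6288\right) - 6240 = 5887 - 6240 = -353$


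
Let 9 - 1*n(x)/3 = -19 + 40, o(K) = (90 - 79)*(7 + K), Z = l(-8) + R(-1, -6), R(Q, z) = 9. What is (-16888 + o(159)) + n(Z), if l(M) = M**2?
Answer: -15098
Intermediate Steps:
Z = 73 (Z = (-8)**2 + 9 = 64 + 9 = 73)
o(K) = 77 + 11*K (o(K) = 11*(7 + K) = 77 + 11*K)
n(x) = -36 (n(x) = 27 - 3*(-19 + 40) = 27 - 3*21 = 27 - 63 = -36)
(-16888 + o(159)) + n(Z) = (-16888 + (77 + 11*159)) - 36 = (-16888 + (77 + 1749)) - 36 = (-16888 + 1826) - 36 = -15062 - 36 = -15098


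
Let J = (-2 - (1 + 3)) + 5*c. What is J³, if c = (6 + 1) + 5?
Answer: 157464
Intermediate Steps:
c = 12 (c = 7 + 5 = 12)
J = 54 (J = (-2 - (1 + 3)) + 5*12 = (-2 - 1*4) + 60 = (-2 - 4) + 60 = -6 + 60 = 54)
J³ = 54³ = 157464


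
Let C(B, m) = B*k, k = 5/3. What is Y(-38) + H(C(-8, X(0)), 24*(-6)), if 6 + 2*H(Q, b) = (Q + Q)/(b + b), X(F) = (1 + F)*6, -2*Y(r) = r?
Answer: 1733/108 ≈ 16.046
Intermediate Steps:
k = 5/3 (k = 5*(⅓) = 5/3 ≈ 1.6667)
Y(r) = -r/2
X(F) = 6 + 6*F
C(B, m) = 5*B/3 (C(B, m) = B*(5/3) = 5*B/3)
H(Q, b) = -3 + Q/(2*b) (H(Q, b) = -3 + ((Q + Q)/(b + b))/2 = -3 + ((2*Q)/((2*b)))/2 = -3 + ((2*Q)*(1/(2*b)))/2 = -3 + (Q/b)/2 = -3 + Q/(2*b))
Y(-38) + H(C(-8, X(0)), 24*(-6)) = -½*(-38) + (-3 + ((5/3)*(-8))/(2*((24*(-6))))) = 19 + (-3 + (½)*(-40/3)/(-144)) = 19 + (-3 + (½)*(-40/3)*(-1/144)) = 19 + (-3 + 5/108) = 19 - 319/108 = 1733/108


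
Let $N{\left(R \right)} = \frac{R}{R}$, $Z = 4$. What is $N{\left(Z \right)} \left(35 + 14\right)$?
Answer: $49$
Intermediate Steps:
$N{\left(R \right)} = 1$
$N{\left(Z \right)} \left(35 + 14\right) = 1 \left(35 + 14\right) = 1 \cdot 49 = 49$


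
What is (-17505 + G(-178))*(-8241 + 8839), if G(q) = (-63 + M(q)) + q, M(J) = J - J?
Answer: -10612108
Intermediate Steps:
M(J) = 0
G(q) = -63 + q (G(q) = (-63 + 0) + q = -63 + q)
(-17505 + G(-178))*(-8241 + 8839) = (-17505 + (-63 - 178))*(-8241 + 8839) = (-17505 - 241)*598 = -17746*598 = -10612108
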